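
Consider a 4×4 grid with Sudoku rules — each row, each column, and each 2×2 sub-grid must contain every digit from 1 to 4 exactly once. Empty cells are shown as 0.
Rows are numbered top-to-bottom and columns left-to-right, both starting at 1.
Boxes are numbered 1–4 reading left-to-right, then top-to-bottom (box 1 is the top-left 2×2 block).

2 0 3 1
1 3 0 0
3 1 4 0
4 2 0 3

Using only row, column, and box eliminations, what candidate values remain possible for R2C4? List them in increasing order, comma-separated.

Row 2 already contains {1, 3}.
Column 4 already contains {1, 3}.
Its 2×2 block (box 2) already contains {1, 3}.
Removing those from 1–4 leaves {2, 4} as the candidates for R2C4.

2,4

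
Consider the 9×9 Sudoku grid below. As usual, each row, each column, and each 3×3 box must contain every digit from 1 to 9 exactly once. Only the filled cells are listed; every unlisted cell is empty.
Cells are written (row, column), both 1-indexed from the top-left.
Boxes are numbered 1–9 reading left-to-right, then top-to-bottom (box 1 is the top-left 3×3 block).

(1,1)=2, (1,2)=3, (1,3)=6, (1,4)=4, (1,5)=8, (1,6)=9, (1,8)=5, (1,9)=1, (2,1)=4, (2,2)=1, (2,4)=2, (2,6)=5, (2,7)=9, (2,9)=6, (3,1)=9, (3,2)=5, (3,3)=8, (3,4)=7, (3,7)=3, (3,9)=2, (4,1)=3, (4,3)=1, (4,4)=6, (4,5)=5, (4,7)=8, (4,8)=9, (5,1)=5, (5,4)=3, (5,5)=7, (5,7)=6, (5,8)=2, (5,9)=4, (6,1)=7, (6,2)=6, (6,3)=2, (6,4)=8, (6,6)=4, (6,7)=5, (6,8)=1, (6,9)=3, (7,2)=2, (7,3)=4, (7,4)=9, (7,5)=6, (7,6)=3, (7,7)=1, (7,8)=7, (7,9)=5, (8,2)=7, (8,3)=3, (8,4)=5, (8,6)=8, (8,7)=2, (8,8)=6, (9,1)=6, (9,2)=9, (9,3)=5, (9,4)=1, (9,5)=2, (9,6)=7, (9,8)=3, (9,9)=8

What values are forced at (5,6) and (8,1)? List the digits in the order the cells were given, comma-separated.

For (5,6):
  Row 5 already contains {2, 3, 4, 5, 6, 7}.
  Column 6 already contains {3, 4, 5, 7, 8, 9}.
  Its 3×3 block (box 5) already contains {3, 4, 5, 6, 7, 8}.
  The only value from 1–9 not eliminated is 1, so (5,6) = 1.
For (8,1):
  Row 8 already contains {2, 3, 5, 6, 7, 8}.
  Column 1 already contains {2, 3, 4, 5, 6, 7, 9}.
  Its 3×3 block (box 7) already contains {2, 3, 4, 5, 6, 7, 9}.
  The only value from 1–9 not eliminated is 1, so (8,1) = 1.

1,1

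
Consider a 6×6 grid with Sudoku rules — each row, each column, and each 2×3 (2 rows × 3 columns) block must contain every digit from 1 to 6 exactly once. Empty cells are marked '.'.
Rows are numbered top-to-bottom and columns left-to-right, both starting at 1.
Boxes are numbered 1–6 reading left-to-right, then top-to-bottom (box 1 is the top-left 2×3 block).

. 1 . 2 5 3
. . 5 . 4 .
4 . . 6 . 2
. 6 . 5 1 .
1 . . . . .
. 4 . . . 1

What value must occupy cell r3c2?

5

Cell r3c2 itself could take any of {3, 5} by direct elimination.
Consider where 5 can go in box 3.
r3c3 is out (column 3 already has a 5).
r4c1 is out (row 4 already has a 5).
r4c3 is out (row 4 already has a 5).
So the only cell in box 3 that can hold 5 is r3c2.
Therefore r3c2 = 5.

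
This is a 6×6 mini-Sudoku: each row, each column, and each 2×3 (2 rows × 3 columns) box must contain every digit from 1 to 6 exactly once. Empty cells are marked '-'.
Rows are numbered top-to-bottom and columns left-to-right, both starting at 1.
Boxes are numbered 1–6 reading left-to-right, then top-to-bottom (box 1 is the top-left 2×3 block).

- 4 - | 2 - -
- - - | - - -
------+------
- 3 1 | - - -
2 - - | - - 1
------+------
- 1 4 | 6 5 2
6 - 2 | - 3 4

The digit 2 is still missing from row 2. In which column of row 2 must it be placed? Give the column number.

2

Consider where 2 can go in row 2.
R2C1 is out (column 1 already has a 2).
R2C3 is out (column 3 already has a 2).
R2C4 is out (column 4 already has a 2).
R2C5 is out (box 2 already has a 2).
R2C6 is out (column 6 already has a 2).
So the only cell in row 2 that can hold 2 is R2C2.
That is column 2.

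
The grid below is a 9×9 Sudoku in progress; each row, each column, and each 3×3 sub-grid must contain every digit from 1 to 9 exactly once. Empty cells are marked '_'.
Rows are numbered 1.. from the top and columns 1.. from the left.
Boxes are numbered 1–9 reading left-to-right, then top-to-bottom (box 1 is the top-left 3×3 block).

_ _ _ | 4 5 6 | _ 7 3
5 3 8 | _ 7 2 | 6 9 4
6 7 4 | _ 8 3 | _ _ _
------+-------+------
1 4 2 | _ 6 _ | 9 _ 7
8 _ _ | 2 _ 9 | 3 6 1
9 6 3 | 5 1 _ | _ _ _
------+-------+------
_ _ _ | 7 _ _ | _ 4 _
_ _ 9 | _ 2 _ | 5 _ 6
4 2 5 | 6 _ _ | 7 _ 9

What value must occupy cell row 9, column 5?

3

Row 9 already contains {2, 4, 5, 6, 7, 9}.
Column 5 already contains {1, 2, 5, 6, 7, 8}.
Its 3×3 block (box 8) already contains {2, 6, 7}.
The only value from 1–9 not eliminated is 3, so row 9, column 5 = 3.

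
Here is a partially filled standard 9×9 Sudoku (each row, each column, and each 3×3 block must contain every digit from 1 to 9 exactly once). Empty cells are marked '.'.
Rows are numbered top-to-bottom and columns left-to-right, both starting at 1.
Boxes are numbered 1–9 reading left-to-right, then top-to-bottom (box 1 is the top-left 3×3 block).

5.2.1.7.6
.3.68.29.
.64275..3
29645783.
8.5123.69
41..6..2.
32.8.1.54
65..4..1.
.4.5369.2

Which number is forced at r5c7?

4

Row 5 already contains {1, 2, 3, 5, 6, 8, 9}.
Column 7 already contains {2, 7, 8, 9}.
Its 3×3 block (box 6) already contains {2, 3, 6, 8, 9}.
The only value from 1–9 not eliminated is 4, so r5c7 = 4.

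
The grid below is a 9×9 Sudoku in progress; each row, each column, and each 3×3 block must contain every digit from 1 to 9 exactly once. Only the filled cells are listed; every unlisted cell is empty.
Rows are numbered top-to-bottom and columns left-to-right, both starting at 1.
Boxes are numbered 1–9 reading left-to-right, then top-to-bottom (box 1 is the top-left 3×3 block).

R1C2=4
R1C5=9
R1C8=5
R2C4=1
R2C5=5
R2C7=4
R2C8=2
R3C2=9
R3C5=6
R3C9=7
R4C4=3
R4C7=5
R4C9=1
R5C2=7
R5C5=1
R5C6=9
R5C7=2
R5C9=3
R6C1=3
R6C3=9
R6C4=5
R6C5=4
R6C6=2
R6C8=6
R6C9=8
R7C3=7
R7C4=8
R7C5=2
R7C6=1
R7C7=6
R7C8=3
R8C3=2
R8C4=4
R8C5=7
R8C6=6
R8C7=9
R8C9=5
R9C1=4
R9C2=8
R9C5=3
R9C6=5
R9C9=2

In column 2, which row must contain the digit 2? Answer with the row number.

4

Consider where 2 can go in column 2.
R2C2 is out (row 2 already has a 2).
R6C2 is out (row 6 already has a 2).
R7C2 is out (row 7 already has a 2).
R8C2 is out (row 8 already has a 2).
So the only cell in column 2 that can hold 2 is R4C2.
That is row 4.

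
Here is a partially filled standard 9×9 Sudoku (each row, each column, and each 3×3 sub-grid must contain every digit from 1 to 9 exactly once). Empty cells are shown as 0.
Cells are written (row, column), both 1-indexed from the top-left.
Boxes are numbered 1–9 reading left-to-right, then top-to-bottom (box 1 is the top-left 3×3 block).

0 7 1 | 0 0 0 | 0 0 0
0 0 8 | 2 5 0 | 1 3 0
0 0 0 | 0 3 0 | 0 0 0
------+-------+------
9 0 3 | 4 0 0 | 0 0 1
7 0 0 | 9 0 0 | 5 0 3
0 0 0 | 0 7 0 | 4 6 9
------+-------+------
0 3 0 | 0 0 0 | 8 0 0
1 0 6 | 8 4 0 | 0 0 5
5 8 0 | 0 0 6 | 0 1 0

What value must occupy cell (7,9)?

6

Cell (7,9) itself could take any of {2, 4, 6, 7} by direct elimination.
Consider where 6 can go in row 7.
(7,1) is out (box 7 already has a 6). (7,3) is out (column 3 already has a 6). (7,4) is out (box 8 already has a 6). (7,5) is out (box 8 already has a 6). The remaining empty cells in row 7 are similarly blocked.
So the only cell in row 7 that can hold 6 is (7,9).
Therefore (7,9) = 6.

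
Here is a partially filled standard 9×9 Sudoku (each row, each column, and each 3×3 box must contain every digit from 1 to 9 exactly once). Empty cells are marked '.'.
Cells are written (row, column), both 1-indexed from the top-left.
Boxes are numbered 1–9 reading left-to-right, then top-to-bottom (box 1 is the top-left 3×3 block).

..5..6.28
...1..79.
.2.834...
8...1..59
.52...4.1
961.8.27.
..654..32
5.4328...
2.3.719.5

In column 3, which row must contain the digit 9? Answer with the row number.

Consider where 9 can go in column 3.
(2,3) is out (row 2 already has a 9).
(4,3) is out (row 4 already has a 9).
So the only cell in column 3 that can hold 9 is (3,3).
That is row 3.

3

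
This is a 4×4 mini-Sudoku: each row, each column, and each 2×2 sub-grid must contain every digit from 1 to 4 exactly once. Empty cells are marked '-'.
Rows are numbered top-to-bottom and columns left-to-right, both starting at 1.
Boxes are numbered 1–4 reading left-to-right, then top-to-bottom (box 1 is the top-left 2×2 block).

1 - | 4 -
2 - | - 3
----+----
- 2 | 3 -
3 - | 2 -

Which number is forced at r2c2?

4

Row 2 already contains {2, 3}.
Column 2 already contains {2}.
Its 2×2 block (box 1) already contains {1, 2}.
The only value from 1–4 not eliminated is 4, so r2c2 = 4.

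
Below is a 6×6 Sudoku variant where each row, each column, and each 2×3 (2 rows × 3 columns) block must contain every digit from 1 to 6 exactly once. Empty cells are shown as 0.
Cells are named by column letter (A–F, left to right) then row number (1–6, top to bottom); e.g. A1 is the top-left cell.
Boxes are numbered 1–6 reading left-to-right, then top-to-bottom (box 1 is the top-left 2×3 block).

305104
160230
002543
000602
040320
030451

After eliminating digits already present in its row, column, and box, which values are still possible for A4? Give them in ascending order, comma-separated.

4,5

Row 4 already contains {2, 6}.
Column A already contains {1, 3}.
Its 2×3 block (box 3) already contains {2}.
Removing those from 1–6 leaves {4, 5} as the candidates for A4.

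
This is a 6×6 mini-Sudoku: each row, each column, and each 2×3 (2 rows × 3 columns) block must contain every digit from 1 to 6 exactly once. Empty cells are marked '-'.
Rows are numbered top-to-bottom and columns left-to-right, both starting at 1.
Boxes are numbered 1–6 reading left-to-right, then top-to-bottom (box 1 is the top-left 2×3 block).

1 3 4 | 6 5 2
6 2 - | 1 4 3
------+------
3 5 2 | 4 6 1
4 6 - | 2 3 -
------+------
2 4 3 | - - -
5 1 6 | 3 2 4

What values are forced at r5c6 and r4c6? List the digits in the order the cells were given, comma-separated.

For r5c6:
  Consider where 6 can go in box 6.
  r5c4 is out (column 4 already has a 6).
  r5c5 is out (column 5 already has a 6).
  So the only cell in box 6 that can hold 6 is r5c6.
  So r5c6 = 6.
For r4c6:
  Row 4 already contains {2, 3, 4, 6}.
  Column 6 already contains {1, 2, 3, 4}.
  Its 2×3 block (box 4) already contains {1, 2, 3, 4, 6}.
  The only value from 1–6 not eliminated is 5, so r4c6 = 5.

6,5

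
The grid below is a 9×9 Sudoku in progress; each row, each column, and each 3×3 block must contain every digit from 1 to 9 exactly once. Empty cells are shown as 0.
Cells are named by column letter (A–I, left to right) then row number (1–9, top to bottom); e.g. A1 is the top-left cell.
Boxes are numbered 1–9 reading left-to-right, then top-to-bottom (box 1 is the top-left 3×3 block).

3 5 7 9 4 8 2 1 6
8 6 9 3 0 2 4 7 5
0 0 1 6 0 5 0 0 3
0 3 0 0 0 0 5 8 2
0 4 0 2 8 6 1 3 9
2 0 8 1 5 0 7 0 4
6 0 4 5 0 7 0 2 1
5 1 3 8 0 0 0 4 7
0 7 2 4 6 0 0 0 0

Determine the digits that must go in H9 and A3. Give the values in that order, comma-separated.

For H9:
  Consider where 5 can go in box 9.
  G7 is out (row 7 already has a 5).
  G8 is out (row 8 already has a 5).
  G9 is out (column G already has a 5).
  I9 is out (column I already has a 5).
  So the only cell in box 9 that can hold 5 is H9.
  So H9 = 5.
For A3:
  Row 3 already contains {1, 3, 5, 6}.
  Column A already contains {2, 3, 5, 6, 8}.
  Its 3×3 block (box 1) already contains {1, 3, 5, 6, 7, 8, 9}.
  The only value from 1–9 not eliminated is 4, so A3 = 4.

5,4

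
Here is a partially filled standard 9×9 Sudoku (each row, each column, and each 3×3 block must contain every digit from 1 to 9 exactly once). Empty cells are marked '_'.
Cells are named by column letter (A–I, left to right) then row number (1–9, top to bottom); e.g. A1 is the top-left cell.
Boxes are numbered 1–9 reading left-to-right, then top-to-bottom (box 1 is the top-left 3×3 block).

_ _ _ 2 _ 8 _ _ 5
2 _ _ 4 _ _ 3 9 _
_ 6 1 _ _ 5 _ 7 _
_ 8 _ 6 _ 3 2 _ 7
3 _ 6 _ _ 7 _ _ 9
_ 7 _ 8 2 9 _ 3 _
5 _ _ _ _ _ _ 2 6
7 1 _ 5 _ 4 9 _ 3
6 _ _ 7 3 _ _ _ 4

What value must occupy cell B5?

Cell B5 itself could take any of {2, 4, 5} by direct elimination.
Consider where 2 can go in row 5.
D5 is out (column D already has a 2).
E5 is out (column E already has a 2).
G5 is out (column G already has a 2).
H5 is out (column H already has a 2).
So the only cell in row 5 that can hold 2 is B5.
Therefore B5 = 2.

2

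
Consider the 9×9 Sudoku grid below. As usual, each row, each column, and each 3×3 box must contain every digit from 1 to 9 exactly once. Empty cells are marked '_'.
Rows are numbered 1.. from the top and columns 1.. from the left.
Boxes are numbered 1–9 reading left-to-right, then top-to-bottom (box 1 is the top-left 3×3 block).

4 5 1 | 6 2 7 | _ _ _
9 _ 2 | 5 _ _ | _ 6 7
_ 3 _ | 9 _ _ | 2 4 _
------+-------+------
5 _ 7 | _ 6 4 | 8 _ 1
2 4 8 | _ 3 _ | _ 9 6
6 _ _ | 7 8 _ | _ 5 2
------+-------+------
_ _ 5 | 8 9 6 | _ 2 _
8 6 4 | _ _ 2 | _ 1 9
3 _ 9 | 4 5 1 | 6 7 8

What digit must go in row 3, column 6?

8

Row 3 already contains {2, 3, 4, 9}.
Column 6 already contains {1, 2, 4, 6, 7}.
Its 3×3 block (box 2) already contains {2, 5, 6, 7, 9}.
The only value from 1–9 not eliminated is 8, so row 3, column 6 = 8.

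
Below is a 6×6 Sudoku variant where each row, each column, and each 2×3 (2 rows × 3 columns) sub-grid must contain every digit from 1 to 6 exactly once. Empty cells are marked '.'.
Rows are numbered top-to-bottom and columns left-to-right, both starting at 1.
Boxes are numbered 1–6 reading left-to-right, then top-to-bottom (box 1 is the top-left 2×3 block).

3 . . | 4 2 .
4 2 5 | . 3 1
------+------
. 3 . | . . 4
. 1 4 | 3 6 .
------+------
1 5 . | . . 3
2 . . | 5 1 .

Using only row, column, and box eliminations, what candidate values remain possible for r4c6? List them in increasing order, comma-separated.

Row 4 already contains {1, 3, 4, 6}.
Column 6 already contains {1, 3, 4}.
Its 2×3 block (box 4) already contains {3, 4, 6}.
Removing those from 1–6 leaves {2, 5} as the candidates for r4c6.

2,5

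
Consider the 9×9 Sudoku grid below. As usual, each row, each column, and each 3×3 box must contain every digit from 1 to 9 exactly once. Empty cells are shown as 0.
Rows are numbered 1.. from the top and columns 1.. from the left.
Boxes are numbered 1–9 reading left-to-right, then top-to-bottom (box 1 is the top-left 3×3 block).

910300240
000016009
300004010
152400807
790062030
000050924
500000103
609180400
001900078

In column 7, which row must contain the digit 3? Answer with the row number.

2

Consider where 3 can go in column 7.
row 3, column 7 is out (row 3 already has a 3).
row 5, column 7 is out (row 5 already has a 3).
row 9, column 7 is out (box 9 already has a 3).
So the only cell in column 7 that can hold 3 is row 2, column 7.
That is row 2.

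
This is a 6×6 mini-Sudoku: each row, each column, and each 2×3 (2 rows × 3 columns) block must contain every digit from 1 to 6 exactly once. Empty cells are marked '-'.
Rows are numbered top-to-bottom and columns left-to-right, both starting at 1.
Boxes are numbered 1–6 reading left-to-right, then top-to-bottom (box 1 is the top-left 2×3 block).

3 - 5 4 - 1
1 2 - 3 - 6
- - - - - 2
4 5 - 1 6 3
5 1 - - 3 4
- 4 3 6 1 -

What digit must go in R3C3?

1

Cell R3C3 itself could take any of {1, 6} by direct elimination.
Consider where 1 can go in box 3.
R3C1 is out (column 1 already has a 1).
R3C2 is out (column 2 already has a 1).
R4C3 is out (row 4 already has a 1).
So the only cell in box 3 that can hold 1 is R3C3.
Therefore R3C3 = 1.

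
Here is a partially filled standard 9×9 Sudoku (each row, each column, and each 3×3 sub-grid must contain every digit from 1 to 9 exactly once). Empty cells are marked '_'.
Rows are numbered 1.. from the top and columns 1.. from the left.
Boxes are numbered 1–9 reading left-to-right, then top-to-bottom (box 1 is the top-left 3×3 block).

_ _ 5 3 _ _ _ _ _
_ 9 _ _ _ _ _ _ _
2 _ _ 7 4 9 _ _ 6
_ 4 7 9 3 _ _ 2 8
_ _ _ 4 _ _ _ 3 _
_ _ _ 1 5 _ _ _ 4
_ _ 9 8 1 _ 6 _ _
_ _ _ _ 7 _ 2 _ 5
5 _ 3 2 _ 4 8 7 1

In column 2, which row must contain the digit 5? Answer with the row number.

Consider where 5 can go in column 2.
row 1, column 2 is out (row 1 already has a 5). row 3, column 2 is out (box 1 already has a 5). row 6, column 2 is out (row 6 already has a 5). row 7, column 2 is out (box 7 already has a 5). The remaining empty cells in column 2 are similarly blocked.
So the only cell in column 2 that can hold 5 is row 5, column 2.
That is row 5.

5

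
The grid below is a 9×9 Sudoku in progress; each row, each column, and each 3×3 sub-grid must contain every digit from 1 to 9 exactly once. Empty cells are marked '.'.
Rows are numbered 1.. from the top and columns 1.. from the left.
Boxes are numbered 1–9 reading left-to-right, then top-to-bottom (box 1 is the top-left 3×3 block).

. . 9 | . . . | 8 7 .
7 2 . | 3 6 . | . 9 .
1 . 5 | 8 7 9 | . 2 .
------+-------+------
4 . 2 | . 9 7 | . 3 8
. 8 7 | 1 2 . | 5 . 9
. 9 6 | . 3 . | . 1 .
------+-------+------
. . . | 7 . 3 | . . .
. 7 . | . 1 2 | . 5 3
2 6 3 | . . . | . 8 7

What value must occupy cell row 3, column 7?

3

Cell row 3, column 7 itself could take any of {3, 4, 6} by direct elimination.
Consider where 3 can go in box 3.
row 1, column 9 is out (column 9 already has a 3).
row 2, column 7 is out (row 2 already has a 3).
row 2, column 9 is out (row 2 already has a 3).
row 3, column 9 is out (column 9 already has a 3).
So the only cell in box 3 that can hold 3 is row 3, column 7.
Therefore row 3, column 7 = 3.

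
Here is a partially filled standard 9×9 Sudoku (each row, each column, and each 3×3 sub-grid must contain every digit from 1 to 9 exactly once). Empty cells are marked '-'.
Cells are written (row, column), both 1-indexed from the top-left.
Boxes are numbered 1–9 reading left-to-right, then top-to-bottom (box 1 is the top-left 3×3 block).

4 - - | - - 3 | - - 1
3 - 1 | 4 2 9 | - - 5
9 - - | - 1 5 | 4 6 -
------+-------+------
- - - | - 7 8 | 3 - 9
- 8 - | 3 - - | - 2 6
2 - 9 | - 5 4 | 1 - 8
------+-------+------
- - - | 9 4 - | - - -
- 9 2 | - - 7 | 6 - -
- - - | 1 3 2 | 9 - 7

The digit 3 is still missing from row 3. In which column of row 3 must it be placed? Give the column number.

9

Consider where 3 can go in row 3.
(3,2) is out (box 1 already has a 3).
(3,3) is out (box 1 already has a 3).
(3,4) is out (column 4 already has a 3).
So the only cell in row 3 that can hold 3 is (3,9).
That is column 9.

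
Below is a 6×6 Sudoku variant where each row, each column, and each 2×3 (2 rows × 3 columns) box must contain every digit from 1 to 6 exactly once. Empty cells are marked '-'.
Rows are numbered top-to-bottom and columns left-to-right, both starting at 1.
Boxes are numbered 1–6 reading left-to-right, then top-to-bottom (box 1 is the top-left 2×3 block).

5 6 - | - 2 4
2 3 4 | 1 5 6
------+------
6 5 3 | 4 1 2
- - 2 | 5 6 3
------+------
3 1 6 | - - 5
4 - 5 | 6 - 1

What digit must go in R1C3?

Row 1 already contains {2, 4, 5, 6}.
Column 3 already contains {2, 3, 4, 5, 6}.
Its 2×3 block (box 1) already contains {2, 3, 4, 5, 6}.
The only value from 1–6 not eliminated is 1, so R1C3 = 1.

1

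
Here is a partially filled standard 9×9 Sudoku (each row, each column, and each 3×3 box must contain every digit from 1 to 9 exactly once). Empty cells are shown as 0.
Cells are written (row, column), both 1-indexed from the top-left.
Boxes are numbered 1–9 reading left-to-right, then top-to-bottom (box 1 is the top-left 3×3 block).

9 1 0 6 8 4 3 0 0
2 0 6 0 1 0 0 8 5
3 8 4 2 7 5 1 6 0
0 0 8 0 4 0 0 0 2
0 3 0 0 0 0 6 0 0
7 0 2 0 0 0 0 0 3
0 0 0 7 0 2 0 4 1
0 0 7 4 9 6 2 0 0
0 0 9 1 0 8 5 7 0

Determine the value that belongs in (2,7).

4

Cell (2,7) itself could take any of {4, 7, 9} by direct elimination.
Consider where 4 can go in row 2.
(2,2) is out (box 1 already has a 4).
(2,4) is out (column 4 already has a 4).
(2,6) is out (column 6 already has a 4).
So the only cell in row 2 that can hold 4 is (2,7).
Therefore (2,7) = 4.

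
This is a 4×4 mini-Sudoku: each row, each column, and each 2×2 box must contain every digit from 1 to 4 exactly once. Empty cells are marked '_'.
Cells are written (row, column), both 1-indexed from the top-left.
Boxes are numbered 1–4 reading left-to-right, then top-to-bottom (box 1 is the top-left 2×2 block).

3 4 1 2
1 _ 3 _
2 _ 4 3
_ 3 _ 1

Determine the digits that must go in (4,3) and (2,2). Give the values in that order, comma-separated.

2,2

For (4,3):
  Row 4 already contains {1, 3}.
  Column 3 already contains {1, 3, 4}.
  Its 2×2 block (box 4) already contains {1, 3, 4}.
  The only value from 1–4 not eliminated is 2, so (4,3) = 2.
For (2,2):
  Row 2 already contains {1, 3}.
  Column 2 already contains {3, 4}.
  Its 2×2 block (box 1) already contains {1, 3, 4}.
  The only value from 1–4 not eliminated is 2, so (2,2) = 2.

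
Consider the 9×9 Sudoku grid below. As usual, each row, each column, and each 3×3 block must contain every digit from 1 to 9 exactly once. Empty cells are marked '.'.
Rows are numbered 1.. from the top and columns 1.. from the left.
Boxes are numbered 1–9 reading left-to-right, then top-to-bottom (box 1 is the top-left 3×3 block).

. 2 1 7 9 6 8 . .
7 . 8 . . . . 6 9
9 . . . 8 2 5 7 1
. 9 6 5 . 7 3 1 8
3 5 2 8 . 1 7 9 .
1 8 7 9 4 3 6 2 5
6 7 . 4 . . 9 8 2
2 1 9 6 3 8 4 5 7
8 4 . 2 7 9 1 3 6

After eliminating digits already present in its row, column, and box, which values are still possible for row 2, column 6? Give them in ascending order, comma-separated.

4,5

Row 2 already contains {6, 7, 8, 9}.
Column 6 already contains {1, 2, 3, 6, 7, 8, 9}.
Its 3×3 block (box 2) already contains {2, 6, 7, 8, 9}.
Removing those from 1–9 leaves {4, 5} as the candidates for row 2, column 6.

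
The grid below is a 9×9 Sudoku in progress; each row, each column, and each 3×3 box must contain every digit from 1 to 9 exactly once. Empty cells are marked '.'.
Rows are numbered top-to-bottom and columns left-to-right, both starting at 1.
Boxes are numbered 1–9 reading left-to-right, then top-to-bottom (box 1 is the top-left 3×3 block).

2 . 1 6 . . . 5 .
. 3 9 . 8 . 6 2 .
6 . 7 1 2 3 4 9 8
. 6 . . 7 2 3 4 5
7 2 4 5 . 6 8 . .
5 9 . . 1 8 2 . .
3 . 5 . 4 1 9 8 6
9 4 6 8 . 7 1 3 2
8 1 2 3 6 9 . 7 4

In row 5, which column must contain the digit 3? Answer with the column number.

Consider where 3 can go in row 5.
r5c8 is out (column 8 already has a 3).
r5c9 is out (box 6 already has a 3).
So the only cell in row 5 that can hold 3 is r5c5.
That is column 5.

5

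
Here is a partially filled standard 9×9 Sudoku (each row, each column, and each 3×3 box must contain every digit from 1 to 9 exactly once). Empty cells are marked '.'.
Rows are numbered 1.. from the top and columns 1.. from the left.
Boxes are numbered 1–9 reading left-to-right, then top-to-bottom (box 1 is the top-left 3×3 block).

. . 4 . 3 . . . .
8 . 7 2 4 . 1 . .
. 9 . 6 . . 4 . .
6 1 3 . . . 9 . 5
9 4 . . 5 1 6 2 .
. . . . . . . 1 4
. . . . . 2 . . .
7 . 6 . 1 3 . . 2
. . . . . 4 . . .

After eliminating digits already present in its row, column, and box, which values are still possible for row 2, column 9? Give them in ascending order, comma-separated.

Row 2 already contains {1, 2, 4, 7, 8}.
Column 9 already contains {2, 4, 5}.
Its 3×3 block (box 3) already contains {1, 4}.
Removing those from 1–9 leaves {3, 6, 9} as the candidates for row 2, column 9.

3,6,9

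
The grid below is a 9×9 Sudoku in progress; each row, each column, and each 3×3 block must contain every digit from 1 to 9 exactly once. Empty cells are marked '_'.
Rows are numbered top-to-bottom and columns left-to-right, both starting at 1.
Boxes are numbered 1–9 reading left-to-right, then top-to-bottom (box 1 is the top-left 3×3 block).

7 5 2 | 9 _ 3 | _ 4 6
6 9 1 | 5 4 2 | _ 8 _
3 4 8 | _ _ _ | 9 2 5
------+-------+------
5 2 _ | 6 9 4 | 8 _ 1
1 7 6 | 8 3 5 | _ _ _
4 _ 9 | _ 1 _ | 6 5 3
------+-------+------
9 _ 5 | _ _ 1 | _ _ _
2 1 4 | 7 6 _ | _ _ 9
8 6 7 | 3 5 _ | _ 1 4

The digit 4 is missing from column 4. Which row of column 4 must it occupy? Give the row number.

7

Consider where 4 can go in column 4.
R3C4 is out (row 3 already has a 4).
R6C4 is out (row 6 already has a 4).
So the only cell in column 4 that can hold 4 is R7C4.
That is row 7.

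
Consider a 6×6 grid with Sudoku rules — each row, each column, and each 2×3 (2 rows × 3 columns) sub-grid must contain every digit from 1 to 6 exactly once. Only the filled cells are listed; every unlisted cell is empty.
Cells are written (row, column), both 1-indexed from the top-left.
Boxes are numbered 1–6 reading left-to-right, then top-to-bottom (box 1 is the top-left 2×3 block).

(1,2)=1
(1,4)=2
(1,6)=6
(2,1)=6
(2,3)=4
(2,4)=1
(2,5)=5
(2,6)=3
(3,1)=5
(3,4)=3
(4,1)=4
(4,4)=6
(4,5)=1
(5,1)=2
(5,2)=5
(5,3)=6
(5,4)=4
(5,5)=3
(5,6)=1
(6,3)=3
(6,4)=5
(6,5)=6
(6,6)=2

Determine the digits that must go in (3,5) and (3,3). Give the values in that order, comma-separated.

2,1

For (3,5):
  Consider where 2 can go in column 5.
  (1,5) is out (row 1 already has a 2).
  So the only cell in column 5 that can hold 2 is (3,5).
  So (3,5) = 2.
For (3,3):
  Consider where 1 can go in row 3.
  (3,2) is out (column 2 already has a 1).
  (3,5) is out (column 5 already has a 1).
  (3,6) is out (column 6 already has a 1).
  So the only cell in row 3 that can hold 1 is (3,3).
  So (3,3) = 1.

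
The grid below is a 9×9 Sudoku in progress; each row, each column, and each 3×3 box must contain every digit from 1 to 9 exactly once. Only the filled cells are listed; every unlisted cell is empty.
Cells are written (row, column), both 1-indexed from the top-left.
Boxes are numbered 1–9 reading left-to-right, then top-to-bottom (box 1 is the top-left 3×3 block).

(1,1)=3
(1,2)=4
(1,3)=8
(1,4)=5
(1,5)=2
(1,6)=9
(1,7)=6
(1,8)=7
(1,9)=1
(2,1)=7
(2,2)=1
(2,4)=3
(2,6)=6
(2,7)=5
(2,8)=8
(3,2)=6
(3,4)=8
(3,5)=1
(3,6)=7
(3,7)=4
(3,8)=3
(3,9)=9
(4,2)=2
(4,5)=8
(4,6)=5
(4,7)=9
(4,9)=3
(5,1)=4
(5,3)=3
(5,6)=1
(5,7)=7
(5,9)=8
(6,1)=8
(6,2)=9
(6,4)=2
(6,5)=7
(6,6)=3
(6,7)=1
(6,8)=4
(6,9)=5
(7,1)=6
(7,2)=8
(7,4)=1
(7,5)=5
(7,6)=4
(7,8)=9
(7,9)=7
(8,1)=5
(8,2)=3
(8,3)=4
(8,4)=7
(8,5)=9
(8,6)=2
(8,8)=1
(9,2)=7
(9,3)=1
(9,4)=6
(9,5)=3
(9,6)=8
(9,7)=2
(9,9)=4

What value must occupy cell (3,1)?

Row 3 already contains {1, 3, 4, 6, 7, 8, 9}.
Column 1 already contains {3, 4, 5, 6, 7, 8}.
Its 3×3 block (box 1) already contains {1, 3, 4, 6, 7, 8}.
The only value from 1–9 not eliminated is 2, so (3,1) = 2.

2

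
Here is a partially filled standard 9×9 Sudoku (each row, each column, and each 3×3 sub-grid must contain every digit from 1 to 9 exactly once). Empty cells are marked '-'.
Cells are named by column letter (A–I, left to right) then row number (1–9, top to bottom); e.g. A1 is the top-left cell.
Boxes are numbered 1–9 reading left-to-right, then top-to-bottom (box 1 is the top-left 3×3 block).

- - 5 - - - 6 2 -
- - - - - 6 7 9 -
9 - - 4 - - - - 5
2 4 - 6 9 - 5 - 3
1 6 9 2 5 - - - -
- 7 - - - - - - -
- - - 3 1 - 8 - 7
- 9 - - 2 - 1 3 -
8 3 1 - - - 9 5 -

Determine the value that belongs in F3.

Cell F3 itself could take any of {1, 2, 3, 7, 8} by direct elimination.
Consider where 2 can go in column F.
F1 is out (row 1 already has a 2). F4 is out (row 4 already has a 2). F5 is out (row 5 already has a 2). F6 is out (box 5 already has a 2). The remaining empty cells in column F are similarly blocked.
So the only cell in column F that can hold 2 is F3.
Therefore F3 = 2.

2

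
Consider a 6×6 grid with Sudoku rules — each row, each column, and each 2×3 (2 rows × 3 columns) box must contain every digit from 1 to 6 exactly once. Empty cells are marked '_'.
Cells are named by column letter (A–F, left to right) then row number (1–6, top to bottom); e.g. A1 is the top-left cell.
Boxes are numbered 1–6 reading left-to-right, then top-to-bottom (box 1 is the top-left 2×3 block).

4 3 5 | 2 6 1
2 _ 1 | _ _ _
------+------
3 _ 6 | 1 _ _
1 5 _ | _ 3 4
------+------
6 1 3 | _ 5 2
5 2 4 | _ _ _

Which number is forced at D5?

4

Row 5 already contains {1, 2, 3, 5, 6}.
Column D already contains {1, 2}.
Its 2×3 block (box 6) already contains {2, 5}.
The only value from 1–6 not eliminated is 4, so D5 = 4.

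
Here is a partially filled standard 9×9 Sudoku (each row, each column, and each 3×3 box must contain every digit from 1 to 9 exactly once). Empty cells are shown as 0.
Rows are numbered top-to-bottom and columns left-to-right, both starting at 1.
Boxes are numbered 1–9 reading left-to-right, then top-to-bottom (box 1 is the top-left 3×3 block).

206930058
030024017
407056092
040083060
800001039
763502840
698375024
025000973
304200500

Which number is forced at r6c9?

1

Row 6 already contains {2, 3, 4, 5, 6, 7, 8}.
Column 9 already contains {2, 3, 4, 7, 8, 9}.
Its 3×3 block (box 6) already contains {3, 4, 6, 8, 9}.
The only value from 1–9 not eliminated is 1, so r6c9 = 1.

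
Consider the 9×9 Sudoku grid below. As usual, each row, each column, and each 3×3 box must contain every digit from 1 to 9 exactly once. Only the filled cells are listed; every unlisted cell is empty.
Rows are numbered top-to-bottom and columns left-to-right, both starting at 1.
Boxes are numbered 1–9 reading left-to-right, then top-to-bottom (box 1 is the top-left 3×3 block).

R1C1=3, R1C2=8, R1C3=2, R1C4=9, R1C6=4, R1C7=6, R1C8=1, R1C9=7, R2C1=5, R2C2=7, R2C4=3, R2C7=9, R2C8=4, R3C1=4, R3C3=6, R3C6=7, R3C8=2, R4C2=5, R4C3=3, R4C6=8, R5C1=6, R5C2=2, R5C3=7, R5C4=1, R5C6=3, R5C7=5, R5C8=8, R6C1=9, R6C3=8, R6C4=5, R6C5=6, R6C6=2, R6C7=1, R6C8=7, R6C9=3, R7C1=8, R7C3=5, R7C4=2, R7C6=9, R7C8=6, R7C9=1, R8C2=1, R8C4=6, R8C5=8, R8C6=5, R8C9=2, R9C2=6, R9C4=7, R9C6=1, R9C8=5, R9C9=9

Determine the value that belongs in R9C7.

8

Cell R9C7 itself could take any of {3, 4, 8} by direct elimination.
Consider where 8 can go in row 9.
R9C1 is out (column 1 already has a 8).
R9C3 is out (column 3 already has a 8).
R9C5 is out (column 5 already has a 8).
So the only cell in row 9 that can hold 8 is R9C7.
Therefore R9C7 = 8.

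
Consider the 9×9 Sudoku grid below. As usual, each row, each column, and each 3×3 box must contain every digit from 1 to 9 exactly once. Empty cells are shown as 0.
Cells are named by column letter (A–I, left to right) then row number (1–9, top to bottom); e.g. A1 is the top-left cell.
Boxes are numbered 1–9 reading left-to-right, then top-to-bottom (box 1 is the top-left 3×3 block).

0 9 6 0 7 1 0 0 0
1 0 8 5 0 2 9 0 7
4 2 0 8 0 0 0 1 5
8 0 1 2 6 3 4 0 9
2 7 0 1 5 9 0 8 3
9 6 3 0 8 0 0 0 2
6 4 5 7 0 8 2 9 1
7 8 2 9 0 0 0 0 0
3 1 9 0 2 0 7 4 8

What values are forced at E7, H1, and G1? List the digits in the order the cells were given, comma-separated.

3,2,8

For E7:
  Row 7 already contains {1, 2, 4, 5, 6, 7, 8, 9}.
  Column E already contains {2, 5, 6, 7, 8}.
  Its 3×3 block (box 8) already contains {2, 7, 8, 9}.
  The only value from 1–9 not eliminated is 3, so E7 = 3.
For H1:
  Consider where 2 can go in column H.
  H2 is out (row 2 already has a 2).
  H4 is out (row 4 already has a 2).
  H6 is out (row 6 already has a 2).
  H8 is out (row 8 already has a 2).
  So the only cell in column H that can hold 2 is H1.
  So H1 = 2.
For G1:
  Consider where 8 can go in row 1.
  A1 is out (column A already has a 8).
  D1 is out (column D already has a 8).
  H1 is out (column H already has a 8).
  I1 is out (column I already has a 8).
  So the only cell in row 1 that can hold 8 is G1.
  So G1 = 8.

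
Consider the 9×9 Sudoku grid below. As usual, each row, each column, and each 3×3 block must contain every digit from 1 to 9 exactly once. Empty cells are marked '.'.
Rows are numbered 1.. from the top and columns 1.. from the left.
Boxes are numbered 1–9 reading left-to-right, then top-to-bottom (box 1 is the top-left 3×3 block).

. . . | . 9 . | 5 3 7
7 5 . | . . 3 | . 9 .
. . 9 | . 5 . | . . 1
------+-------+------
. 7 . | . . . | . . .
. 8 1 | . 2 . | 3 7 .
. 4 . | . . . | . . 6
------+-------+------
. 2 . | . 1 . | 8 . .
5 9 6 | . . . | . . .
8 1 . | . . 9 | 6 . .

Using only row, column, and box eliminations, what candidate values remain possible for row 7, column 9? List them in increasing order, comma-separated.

3,4,5,9

Row 7 already contains {1, 2, 8}.
Column 9 already contains {1, 6, 7}.
Its 3×3 block (box 9) already contains {6, 8}.
Removing those from 1–9 leaves {3, 4, 5, 9} as the candidates for row 7, column 9.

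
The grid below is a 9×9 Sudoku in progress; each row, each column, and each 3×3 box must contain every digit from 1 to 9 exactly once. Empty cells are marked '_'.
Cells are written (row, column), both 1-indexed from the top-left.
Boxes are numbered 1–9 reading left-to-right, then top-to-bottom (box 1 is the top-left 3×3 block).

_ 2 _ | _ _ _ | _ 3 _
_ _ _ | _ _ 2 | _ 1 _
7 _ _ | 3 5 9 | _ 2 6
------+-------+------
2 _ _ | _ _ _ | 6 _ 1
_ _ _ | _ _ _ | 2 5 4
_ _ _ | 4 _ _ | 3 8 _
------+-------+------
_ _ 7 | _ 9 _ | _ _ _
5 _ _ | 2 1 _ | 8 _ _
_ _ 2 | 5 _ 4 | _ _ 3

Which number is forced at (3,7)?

Row 3 already contains {2, 3, 5, 6, 7, 9}.
Column 7 already contains {2, 3, 6, 8}.
Its 3×3 block (box 3) already contains {1, 2, 3, 6}.
The only value from 1–9 not eliminated is 4, so (3,7) = 4.

4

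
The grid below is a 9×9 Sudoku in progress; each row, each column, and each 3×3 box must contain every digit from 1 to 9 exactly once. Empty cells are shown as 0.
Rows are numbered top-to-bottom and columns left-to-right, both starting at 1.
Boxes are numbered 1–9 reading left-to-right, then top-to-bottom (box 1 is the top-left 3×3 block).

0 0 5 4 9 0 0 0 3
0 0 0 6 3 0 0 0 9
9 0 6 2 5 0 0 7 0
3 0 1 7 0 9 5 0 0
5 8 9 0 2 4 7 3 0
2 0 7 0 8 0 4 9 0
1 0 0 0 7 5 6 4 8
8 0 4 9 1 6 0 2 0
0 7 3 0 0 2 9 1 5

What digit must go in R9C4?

8

Row 9 already contains {1, 2, 3, 5, 7, 9}.
Column 4 already contains {2, 4, 6, 7, 9}.
Its 3×3 block (box 8) already contains {1, 2, 5, 6, 7, 9}.
The only value from 1–9 not eliminated is 8, so R9C4 = 8.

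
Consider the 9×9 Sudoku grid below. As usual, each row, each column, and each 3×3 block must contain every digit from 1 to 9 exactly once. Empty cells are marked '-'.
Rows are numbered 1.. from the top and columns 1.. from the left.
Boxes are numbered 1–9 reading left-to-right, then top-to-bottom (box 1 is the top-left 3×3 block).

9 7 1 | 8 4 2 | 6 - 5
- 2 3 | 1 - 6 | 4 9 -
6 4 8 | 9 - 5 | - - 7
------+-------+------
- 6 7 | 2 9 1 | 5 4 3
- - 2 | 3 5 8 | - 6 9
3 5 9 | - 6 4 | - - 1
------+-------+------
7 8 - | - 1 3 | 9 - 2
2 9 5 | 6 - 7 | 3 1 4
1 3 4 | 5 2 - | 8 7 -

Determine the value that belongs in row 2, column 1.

5

Row 2 already contains {1, 2, 3, 4, 6, 9}.
Column 1 already contains {1, 2, 3, 6, 7, 9}.
Its 3×3 block (box 1) already contains {1, 2, 3, 4, 6, 7, 8, 9}.
The only value from 1–9 not eliminated is 5, so row 2, column 1 = 5.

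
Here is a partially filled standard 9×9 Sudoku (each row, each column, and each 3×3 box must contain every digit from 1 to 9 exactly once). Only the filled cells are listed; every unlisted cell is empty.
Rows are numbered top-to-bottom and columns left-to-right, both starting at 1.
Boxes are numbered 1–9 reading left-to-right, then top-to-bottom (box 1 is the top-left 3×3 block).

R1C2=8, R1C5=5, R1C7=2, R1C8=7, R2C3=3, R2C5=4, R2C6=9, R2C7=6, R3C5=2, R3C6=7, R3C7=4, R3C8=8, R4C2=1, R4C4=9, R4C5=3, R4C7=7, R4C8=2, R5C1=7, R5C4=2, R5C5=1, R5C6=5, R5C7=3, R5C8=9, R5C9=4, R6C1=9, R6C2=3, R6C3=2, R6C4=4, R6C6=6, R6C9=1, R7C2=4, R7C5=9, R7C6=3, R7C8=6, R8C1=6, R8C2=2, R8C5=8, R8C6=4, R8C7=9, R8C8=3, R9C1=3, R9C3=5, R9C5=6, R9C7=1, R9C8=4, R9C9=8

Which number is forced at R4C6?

Row 4 already contains {1, 2, 3, 7, 9}.
Column 6 already contains {3, 4, 5, 6, 7, 9}.
Its 3×3 block (box 5) already contains {1, 2, 3, 4, 5, 6, 9}.
The only value from 1–9 not eliminated is 8, so R4C6 = 8.

8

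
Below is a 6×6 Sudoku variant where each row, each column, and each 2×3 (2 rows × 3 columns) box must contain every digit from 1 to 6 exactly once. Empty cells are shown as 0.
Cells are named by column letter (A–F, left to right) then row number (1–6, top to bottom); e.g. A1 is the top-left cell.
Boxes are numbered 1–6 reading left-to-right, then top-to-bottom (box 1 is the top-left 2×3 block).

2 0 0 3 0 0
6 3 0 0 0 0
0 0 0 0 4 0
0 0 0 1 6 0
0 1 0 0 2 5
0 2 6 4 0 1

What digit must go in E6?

Row 6 already contains {1, 2, 4, 6}.
Column E already contains {2, 4, 6}.
Its 2×3 block (box 6) already contains {1, 2, 4, 5}.
The only value from 1–6 not eliminated is 3, so E6 = 3.

3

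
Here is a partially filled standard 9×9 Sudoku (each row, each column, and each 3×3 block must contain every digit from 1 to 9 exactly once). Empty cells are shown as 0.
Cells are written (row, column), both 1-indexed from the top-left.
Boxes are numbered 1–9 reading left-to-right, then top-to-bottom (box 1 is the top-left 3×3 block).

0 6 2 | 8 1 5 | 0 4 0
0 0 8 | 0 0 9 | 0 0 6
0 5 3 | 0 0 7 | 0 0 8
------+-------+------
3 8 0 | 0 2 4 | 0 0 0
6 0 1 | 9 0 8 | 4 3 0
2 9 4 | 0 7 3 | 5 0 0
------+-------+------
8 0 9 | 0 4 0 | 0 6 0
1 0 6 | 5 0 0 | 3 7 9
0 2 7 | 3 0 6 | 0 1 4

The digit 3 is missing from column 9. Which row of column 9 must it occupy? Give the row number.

Consider where 3 can go in column 9.
(4,9) is out (row 4 already has a 3).
(5,9) is out (row 5 already has a 3).
(6,9) is out (row 6 already has a 3).
(7,9) is out (box 9 already has a 3).
So the only cell in column 9 that can hold 3 is (1,9).
That is row 1.

1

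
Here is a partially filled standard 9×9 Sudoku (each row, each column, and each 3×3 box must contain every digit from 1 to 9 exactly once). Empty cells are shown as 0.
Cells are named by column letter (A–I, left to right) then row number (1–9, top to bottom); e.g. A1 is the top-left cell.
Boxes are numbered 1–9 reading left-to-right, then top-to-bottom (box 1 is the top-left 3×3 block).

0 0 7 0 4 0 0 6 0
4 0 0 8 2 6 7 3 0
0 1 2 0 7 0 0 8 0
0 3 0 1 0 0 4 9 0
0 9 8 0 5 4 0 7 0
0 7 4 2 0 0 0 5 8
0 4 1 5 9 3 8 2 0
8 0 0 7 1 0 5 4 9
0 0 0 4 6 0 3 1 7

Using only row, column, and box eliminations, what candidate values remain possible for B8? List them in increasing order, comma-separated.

2,6

Row 8 already contains {1, 4, 5, 7, 8, 9}.
Column B already contains {1, 3, 4, 7, 9}.
Its 3×3 block (box 7) already contains {1, 4, 8}.
Removing those from 1–9 leaves {2, 6} as the candidates for B8.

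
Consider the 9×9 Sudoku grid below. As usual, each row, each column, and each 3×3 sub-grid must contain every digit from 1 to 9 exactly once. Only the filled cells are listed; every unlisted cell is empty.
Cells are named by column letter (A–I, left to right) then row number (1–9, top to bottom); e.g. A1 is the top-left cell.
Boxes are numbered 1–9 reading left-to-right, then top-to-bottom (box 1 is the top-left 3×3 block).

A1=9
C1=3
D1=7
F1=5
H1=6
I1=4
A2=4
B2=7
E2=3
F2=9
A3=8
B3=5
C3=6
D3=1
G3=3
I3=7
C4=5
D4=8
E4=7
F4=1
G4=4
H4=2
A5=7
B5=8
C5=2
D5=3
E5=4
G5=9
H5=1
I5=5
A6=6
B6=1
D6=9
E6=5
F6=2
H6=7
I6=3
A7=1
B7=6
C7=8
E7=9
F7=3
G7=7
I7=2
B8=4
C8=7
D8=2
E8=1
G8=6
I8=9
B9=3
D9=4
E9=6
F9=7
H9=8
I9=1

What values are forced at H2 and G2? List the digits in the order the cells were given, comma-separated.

5,2

For H2:
  Row 2 already contains {3, 4, 7, 9}.
  Column H already contains {1, 2, 6, 7, 8}.
  Its 3×3 block (box 3) already contains {3, 4, 6, 7}.
  The only value from 1–9 not eliminated is 5, so H2 = 5.
For G2:
  Consider where 2 can go in row 2.
  C2 is out (column C already has a 2).
  D2 is out (column D already has a 2).
  H2 is out (column H already has a 2).
  I2 is out (column I already has a 2).
  So the only cell in row 2 that can hold 2 is G2.
  So G2 = 2.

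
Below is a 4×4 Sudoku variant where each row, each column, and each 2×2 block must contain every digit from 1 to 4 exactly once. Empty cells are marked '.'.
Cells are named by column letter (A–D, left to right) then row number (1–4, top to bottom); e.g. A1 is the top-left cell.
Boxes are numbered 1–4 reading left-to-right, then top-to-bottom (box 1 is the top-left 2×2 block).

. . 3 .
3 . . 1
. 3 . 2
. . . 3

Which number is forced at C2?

Cell C2 itself could take any of {2, 4} by direct elimination.
Consider where 2 can go in column C.
C3 is out (row 3 already has a 2).
C4 is out (box 4 already has a 2).
So the only cell in column C that can hold 2 is C2.
Therefore C2 = 2.

2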